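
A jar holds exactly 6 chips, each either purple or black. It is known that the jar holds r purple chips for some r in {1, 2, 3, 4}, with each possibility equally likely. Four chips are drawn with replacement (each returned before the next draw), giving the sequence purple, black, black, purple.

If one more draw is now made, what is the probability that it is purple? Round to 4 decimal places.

0.4644

Under each hypothesis, the probability of the observed sequence is: P(data | r = 1) = (1/6)(5/6)(5/6)(1/6) = 0.01929; P(data | r = 2) = (2/6)(4/6)(4/6)(2/6) = 0.049383; P(data | r = 3) = (3/6)(3/6)(3/6)(3/6) = 0.0625; P(data | r = 4) = (4/6)(2/6)(2/6)(4/6) = 0.049383.
The prior-weighted likelihoods are 1/4 · 0.01929 = 0.0048225, 1/4 · 0.049383 = 0.012346, 1/4 · 0.0625 = 0.015625, 1/4 · 0.049383 = 0.012346; summing to 0.045139.
Dividing through by the total gives posterior P(r = 1 | data) = 0.10684, P(r = 2 | data) = 0.2735, P(r = 3 | data) = 0.34615, P(r = 4 | data) = 0.2735.
Averaging over the posterior, P(purple next | data) = (1/6)(0.10684) + (1/3)(0.2735) + (1/2)(0.34615) + (2/3)(0.2735) = 0.46439.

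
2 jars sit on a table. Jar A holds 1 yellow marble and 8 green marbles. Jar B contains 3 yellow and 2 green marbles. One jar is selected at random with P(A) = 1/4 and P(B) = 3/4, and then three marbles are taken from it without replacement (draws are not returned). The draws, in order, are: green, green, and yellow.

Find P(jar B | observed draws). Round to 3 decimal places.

Under each hypothesis, the probability of the observed sequence is: P(data | jar A) = (8/9)(7/8)(1/7) = 1/9; P(data | jar B) = (2/5)(1/4)(3/3) = 1/10.
The prior-weighted likelihoods are 1/4 · 1/9 = 1/36, 3/4 · 1/10 = 3/40; with total 37/360.
By Bayes' rule, P(jar B | data) = (3/40) / (37/360) = 27/37.

0.730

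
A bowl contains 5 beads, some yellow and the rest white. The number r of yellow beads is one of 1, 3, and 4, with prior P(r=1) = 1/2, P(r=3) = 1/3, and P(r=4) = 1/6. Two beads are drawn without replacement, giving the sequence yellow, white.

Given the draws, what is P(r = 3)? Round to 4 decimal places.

The likelihood of the observed sequence under each hypothesis: P(data | r = 1) = (1/5)(4/4) = 1/5; P(data | r = 3) = (3/5)(2/4) = 3/10; P(data | r = 4) = (4/5)(1/4) = 1/5.
Weighting by the prior gives 1/2 · 1/5 = 1/10, 1/3 · 3/10 = 1/10, 1/6 · 1/5 = 1/30; with total 7/30.
Hence P(r = 3 | data) = (1/10) / (7/30) = 3/7.

0.4286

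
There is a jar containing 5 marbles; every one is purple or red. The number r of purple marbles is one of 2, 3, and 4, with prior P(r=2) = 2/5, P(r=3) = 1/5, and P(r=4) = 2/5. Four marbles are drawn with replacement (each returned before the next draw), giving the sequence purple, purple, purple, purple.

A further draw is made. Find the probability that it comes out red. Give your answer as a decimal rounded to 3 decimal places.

0.246

Under each hypothesis, the probability of the observed sequence is: P(data | r = 2) = (2/5)(2/5)(2/5)(2/5) = 0.0256; P(data | r = 3) = (3/5)(3/5)(3/5)(3/5) = 0.1296; P(data | r = 4) = (4/5)(4/5)(4/5)(4/5) = 0.4096.
Weighting by the prior gives 2/5 · 0.0256 = 0.01024, 1/5 · 0.1296 = 0.02592, 2/5 · 0.4096 = 0.16384; with total 0.2.
Dividing through by the total gives posterior P(r = 2 | data) = 0.0512, P(r = 3 | data) = 0.1296, P(r = 4 | data) = 0.8192.
The predictive probability is P(red next | data) = (3/5)(0.0512) + (2/5)(0.1296) + (1/5)(0.8192) = 0.2464.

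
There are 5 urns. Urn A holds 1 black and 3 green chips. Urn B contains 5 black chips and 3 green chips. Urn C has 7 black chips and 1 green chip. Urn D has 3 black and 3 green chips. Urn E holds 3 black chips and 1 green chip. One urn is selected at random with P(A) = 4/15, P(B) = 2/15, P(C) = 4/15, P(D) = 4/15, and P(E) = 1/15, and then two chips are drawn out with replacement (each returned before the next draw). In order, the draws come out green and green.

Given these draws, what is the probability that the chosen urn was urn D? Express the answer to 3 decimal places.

0.274

The likelihood of the observed sequence under each hypothesis: P(data | urn A) = (3/4)(3/4) = 9/16; P(data | urn B) = (3/8)(3/8) = 9/64; P(data | urn C) = (1/8)(1/8) = 1/64; P(data | urn D) = (3/6)(3/6) = 1/4; P(data | urn E) = (1/4)(1/4) = 1/16.
Weighting by the prior gives 4/15 · 9/16 = 3/20, 2/15 · 9/64 = 3/160, 4/15 · 1/64 = 1/240, 4/15 · 1/4 = 1/15, 1/15 · 1/16 = 1/240; these sum to 39/160.
By Bayes' rule, P(urn D | data) = (1/15) / (39/160) = 32/117.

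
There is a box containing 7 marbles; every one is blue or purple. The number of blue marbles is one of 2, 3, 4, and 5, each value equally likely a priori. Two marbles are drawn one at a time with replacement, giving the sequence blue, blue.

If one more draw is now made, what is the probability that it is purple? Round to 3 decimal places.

0.407

For each hypothesis, P(data | H) works out to: P(data | r = 2) = (2/7)(2/7) = 4/49; P(data | r = 3) = (3/7)(3/7) = 9/49; P(data | r = 4) = (4/7)(4/7) = 16/49; P(data | r = 5) = (5/7)(5/7) = 25/49.
Multiplying each by its prior: 1/4 · 4/49 = 1/49, 1/4 · 9/49 = 9/196, 1/4 · 16/49 = 4/49, 1/4 · 25/49 = 25/196; summing to 27/98.
Normalising, the posterior is P(r = 2 | data) = 2/27, P(r = 3 | data) = 1/6, P(r = 4 | data) = 8/27, P(r = 5 | data) = 25/54.
Averaging over the posterior, P(purple next | data) = (5/7)(2/27) + (4/7)(1/6) + (3/7)(8/27) + (2/7)(25/54) = 11/27.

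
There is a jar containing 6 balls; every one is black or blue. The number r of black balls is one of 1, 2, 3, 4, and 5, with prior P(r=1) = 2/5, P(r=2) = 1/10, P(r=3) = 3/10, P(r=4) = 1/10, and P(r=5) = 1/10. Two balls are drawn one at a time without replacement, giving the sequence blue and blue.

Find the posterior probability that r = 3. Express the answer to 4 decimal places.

0.1607

For each hypothesis, P(data | H) works out to: P(data | r = 1) = (5/6)(4/5) = 2/3; P(data | r = 2) = (4/6)(3/5) = 2/5; P(data | r = 3) = (3/6)(2/5) = 1/5; P(data | r = 4) = (2/6)(1/5) = 1/15; P(data | r = 5) = (1/6)(0/5) = 0.
Multiplying each by its prior: 2/5 · 2/3 = 4/15, 1/10 · 2/5 = 1/25, 3/10 · 1/5 = 3/50, 1/10 · 1/15 = 1/150, 1/10 · 0 = 0; summing to 28/75.
By Bayes' rule, P(r = 3 | data) = (3/50) / (28/75) = 9/56.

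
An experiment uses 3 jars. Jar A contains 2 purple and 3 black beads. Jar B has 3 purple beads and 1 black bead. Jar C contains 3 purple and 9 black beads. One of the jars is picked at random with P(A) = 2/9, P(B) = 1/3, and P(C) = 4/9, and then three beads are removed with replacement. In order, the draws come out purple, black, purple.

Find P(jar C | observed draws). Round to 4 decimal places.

Compute the likelihood of the observed sequence for each case: P(data | jar A) = (2/5)(3/5)(2/5) = 0.096; P(data | jar B) = (3/4)(1/4)(3/4) = 0.14062; P(data | jar C) = (3/12)(9/12)(3/12) = 0.046875.
The prior-weighted likelihoods are 2/9 · 0.096 = 0.021333, 1/3 · 0.14062 = 0.046875, 4/9 · 0.046875 = 0.020833; with total 0.089042.
Therefore the posterior P(jar C | data) = (0.020833) / (0.089042) = 0.23397.

0.2340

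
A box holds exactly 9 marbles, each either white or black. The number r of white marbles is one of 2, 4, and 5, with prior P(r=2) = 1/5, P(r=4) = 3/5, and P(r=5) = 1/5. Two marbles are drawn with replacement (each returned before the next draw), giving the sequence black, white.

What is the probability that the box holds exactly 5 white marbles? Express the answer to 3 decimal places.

The likelihood of the observed sequence under each hypothesis: P(data | r = 2) = (7/9)(2/9) = 14/81; P(data | r = 4) = (5/9)(4/9) = 20/81; P(data | r = 5) = (4/9)(5/9) = 20/81.
The prior-weighted likelihoods are 1/5 · 14/81 = 14/405, 3/5 · 20/81 = 4/27, 1/5 · 20/81 = 4/81; with total 94/405.
So P(r = 5 | data) = (4/81) / (94/405) = 10/47.

0.213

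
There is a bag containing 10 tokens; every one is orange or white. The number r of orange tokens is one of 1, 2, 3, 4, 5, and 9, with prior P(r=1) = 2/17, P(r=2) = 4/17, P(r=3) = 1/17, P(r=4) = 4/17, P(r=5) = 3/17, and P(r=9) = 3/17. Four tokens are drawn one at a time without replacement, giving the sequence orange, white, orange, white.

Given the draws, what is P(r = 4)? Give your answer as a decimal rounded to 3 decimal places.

For each hypothesis, P(data | H) works out to: P(data | r = 1) = (1/10)(9/9)(0/8) = 0; P(data | r = 2) = (2/10)(8/9)(1/8)(7/7) = 0.022222; P(data | r = 3) = (3/10)(7/9)(2/8)(6/7) = 0.05; P(data | r = 4) = (4/10)(6/9)(3/8)(5/7) = 0.071429; P(data | r = 5) = (5/10)(5/9)(4/8)(4/7) = 0.079365; P(data | r = 9) = (9/10)(1/9)(8/8)(0/7) = 0.
Multiplying each by its prior: 2/17 · 0 = 0, 4/17 · 0.022222 = 0.0052288, 1/17 · 0.05 = 0.0029412, 4/17 · 0.071429 = 0.016807, 3/17 · 0.079365 = 0.014006, 3/17 · 0 = 0; summing to 0.038982.
So P(r = 4 | data) = (0.016807) / (0.038982) = 0.43114.

0.431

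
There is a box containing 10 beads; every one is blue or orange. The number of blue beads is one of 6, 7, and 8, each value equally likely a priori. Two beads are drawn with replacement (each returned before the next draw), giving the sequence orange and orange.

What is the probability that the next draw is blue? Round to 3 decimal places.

0.659

For each hypothesis, P(data | H) works out to: P(data | r = 6) = (4/10)(4/10) = 4/25; P(data | r = 7) = (3/10)(3/10) = 9/100; P(data | r = 8) = (2/10)(2/10) = 1/25.
The prior-weighted likelihoods are 1/3 · 4/25 = 4/75, 1/3 · 9/100 = 3/100, 1/3 · 1/25 = 1/75; these sum to 29/300.
Dividing through by the total gives posterior P(r = 6 | data) = 16/29, P(r = 7 | data) = 9/29, P(r = 8 | data) = 4/29.
The predictive probability is P(blue next | data) = (3/5)(16/29) + (7/10)(9/29) + (4/5)(4/29) = 191/290.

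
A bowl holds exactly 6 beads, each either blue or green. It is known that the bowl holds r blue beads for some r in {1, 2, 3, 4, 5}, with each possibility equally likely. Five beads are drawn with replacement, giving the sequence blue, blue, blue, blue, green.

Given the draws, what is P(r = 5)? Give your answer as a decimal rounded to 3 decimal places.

Under each hypothesis, the probability of the observed sequence is: P(data | r = 1) = (1/6)(1/6)(1/6)(1/6)(5/6) = 0.000643; P(data | r = 2) = (2/6)(2/6)(2/6)(2/6)(4/6) = 0.0082305; P(data | r = 3) = (3/6)(3/6)(3/6)(3/6)(3/6) = 0.03125; P(data | r = 4) = (4/6)(4/6)(4/6)(4/6)(2/6) = 0.065844; P(data | r = 5) = (5/6)(5/6)(5/6)(5/6)(1/6) = 0.080376.
Multiplying each by its prior: 1/5 · 0.000643 = 0.0001286, 1/5 · 0.0082305 = 0.0016461, 1/5 · 0.03125 = 0.00625, 1/5 · 0.065844 = 0.013169, 1/5 · 0.080376 = 0.016075; with total 0.037269.
So P(r = 5 | data) = (0.016075) / (0.037269) = 0.43133.

0.431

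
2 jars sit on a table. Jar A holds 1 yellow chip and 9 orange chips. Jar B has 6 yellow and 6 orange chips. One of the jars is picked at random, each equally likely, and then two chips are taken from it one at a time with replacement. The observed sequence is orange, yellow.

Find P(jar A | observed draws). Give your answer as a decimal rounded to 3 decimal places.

0.265

Compute the likelihood of the observed sequence for each case: P(data | jar A) = (9/10)(1/10) = 9/100; P(data | jar B) = (6/12)(6/12) = 1/4.
Multiplying each by its prior: 1/2 · 9/100 = 9/200, 1/2 · 1/4 = 1/8; summing to 17/100.
Therefore the posterior P(jar A | data) = (9/200) / (17/100) = 9/34.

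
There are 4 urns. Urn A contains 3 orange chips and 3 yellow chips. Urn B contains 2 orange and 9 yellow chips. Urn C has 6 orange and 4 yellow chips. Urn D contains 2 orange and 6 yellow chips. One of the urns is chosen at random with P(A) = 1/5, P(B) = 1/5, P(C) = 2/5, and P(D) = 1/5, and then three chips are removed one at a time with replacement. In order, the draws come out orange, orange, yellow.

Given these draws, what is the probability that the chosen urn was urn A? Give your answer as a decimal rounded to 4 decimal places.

0.2567

Under each hypothesis, the probability of the observed sequence is: P(data | urn A) = (3/6)(3/6)(3/6) = 0.125; P(data | urn B) = (2/11)(2/11)(9/11) = 0.027047; P(data | urn C) = (6/10)(6/10)(4/10) = 0.144; P(data | urn D) = (2/8)(2/8)(6/8) = 0.046875.
The prior-weighted likelihoods are 1/5 · 0.125 = 0.025, 1/5 · 0.027047 = 0.0054095, 2/5 · 0.144 = 0.0576, 1/5 · 0.046875 = 0.009375; with total 0.097384.
Therefore the posterior P(urn A | data) = (0.025) / (0.097384) = 0.25671.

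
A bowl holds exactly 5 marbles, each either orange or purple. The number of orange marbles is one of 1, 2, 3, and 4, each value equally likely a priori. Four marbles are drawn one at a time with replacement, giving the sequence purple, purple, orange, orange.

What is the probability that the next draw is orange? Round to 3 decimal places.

0.500

Under each hypothesis, the probability of the observed sequence is: P(data | r = 1) = (4/5)(4/5)(1/5)(1/5) = 16/625; P(data | r = 2) = (3/5)(3/5)(2/5)(2/5) = 36/625; P(data | r = 3) = (2/5)(2/5)(3/5)(3/5) = 36/625; P(data | r = 4) = (1/5)(1/5)(4/5)(4/5) = 16/625.
The prior-weighted likelihoods are 1/4 · 16/625 = 4/625, 1/4 · 36/625 = 9/625, 1/4 · 36/625 = 9/625, 1/4 · 16/625 = 4/625; with total 26/625.
Normalising, the posterior is P(r = 1 | data) = 2/13, P(r = 2 | data) = 9/26, P(r = 3 | data) = 9/26, P(r = 4 | data) = 2/13.
The predictive probability is P(orange next | data) = (1/5)(2/13) + (2/5)(9/26) + (3/5)(9/26) + (4/5)(2/13) = 1/2.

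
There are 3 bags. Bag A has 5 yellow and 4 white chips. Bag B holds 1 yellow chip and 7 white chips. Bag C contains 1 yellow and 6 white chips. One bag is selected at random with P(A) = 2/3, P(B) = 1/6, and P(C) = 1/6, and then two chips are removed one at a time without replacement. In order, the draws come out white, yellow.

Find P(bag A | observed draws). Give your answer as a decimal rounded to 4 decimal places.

For each hypothesis, P(data | H) works out to: P(data | bag A) = (4/9)(5/8) = 0.27778; P(data | bag B) = (7/8)(1/7) = 0.125; P(data | bag C) = (6/7)(1/6) = 0.14286.
Weighting by the prior gives 2/3 · 0.27778 = 0.18519, 1/6 · 0.125 = 0.020833, 1/6 · 0.14286 = 0.02381; with total 0.22983.
So P(bag A | data) = (0.18519) / (0.22983) = 0.80576.

0.8058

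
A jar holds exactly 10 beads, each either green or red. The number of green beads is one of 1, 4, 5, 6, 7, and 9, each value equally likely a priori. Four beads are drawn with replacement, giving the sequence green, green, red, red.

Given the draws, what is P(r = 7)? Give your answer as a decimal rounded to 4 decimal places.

0.1853

Under each hypothesis, the probability of the observed sequence is: P(data | r = 1) = (1/10)(1/10)(9/10)(9/10) = 0.0081; P(data | r = 4) = (4/10)(4/10)(6/10)(6/10) = 0.0576; P(data | r = 5) = (5/10)(5/10)(5/10)(5/10) = 0.0625; P(data | r = 6) = (6/10)(6/10)(4/10)(4/10) = 0.0576; P(data | r = 7) = (7/10)(7/10)(3/10)(3/10) = 0.0441; P(data | r = 9) = (9/10)(9/10)(1/10)(1/10) = 0.0081.
The prior-weighted likelihoods are 1/6 · 0.0081 = 0.00135, 1/6 · 0.0576 = 0.0096, 1/6 · 0.0625 = 0.010417, 1/6 · 0.0576 = 0.0096, 1/6 · 0.0441 = 0.00735, 1/6 · 0.0081 = 0.00135; these sum to 0.039667.
Hence P(r = 7 | data) = (0.00735) / (0.039667) = 0.18529.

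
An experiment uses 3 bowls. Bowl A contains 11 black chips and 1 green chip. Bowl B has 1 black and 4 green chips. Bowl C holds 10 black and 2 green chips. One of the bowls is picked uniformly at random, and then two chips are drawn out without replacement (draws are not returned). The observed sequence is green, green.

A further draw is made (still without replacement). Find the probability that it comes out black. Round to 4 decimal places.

0.3498

Under each hypothesis, the probability of the observed sequence is: P(data | bowl A) = (1/12)(0/11) = 0; P(data | bowl B) = (4/5)(3/4) = 3/5; P(data | bowl C) = (2/12)(1/11) = 1/66.
Multiplying each by its prior: 1/3 · 0 = 0, 1/3 · 3/5 = 1/5, 1/3 · 1/66 = 1/198; summing to 203/990.
Normalising, the posterior is P(bowl A | data) = 0, P(bowl B | data) = 198/203, P(bowl C | data) = 5/203.
Averaging over the posterior, P(black next | data) = (1/3)(198/203) + (1)(5/203) = 71/203.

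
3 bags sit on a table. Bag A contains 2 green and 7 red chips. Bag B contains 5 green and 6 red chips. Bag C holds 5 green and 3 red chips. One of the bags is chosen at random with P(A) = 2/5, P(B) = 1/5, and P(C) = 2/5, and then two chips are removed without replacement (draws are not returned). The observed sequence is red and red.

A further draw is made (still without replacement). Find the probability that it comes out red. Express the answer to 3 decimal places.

0.599

Under each hypothesis, the probability of the observed sequence is: P(data | bag A) = (7/9)(6/8) = 0.58333; P(data | bag B) = (6/11)(5/10) = 0.27273; P(data | bag C) = (3/8)(2/7) = 0.10714.
Weighting by the prior gives 2/5 · 0.58333 = 0.23333, 1/5 · 0.27273 = 0.054545, 2/5 · 0.10714 = 0.042857; summing to 0.33074.
The posterior is then P(bag A | data) = 0.7055, P(bag B | data) = 0.16492, P(bag C | data) = 0.12958.
Averaging over the posterior, P(red next | data) = (5/7)(0.7055) + (4/9)(0.16492) + (1/6)(0.12958) = 0.59882.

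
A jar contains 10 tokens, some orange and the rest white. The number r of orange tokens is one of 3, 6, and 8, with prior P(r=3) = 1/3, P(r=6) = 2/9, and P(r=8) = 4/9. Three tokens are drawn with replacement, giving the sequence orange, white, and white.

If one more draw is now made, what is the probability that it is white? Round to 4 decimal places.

0.5402

The likelihood of the observed sequence under each hypothesis: P(data | r = 3) = (3/10)(7/10)(7/10) = 0.147; P(data | r = 6) = (6/10)(4/10)(4/10) = 0.096; P(data | r = 8) = (8/10)(2/10)(2/10) = 0.032.
Multiplying each by its prior: 1/3 · 0.147 = 0.049, 2/9 · 0.096 = 0.021333, 4/9 · 0.032 = 0.014222; summing to 0.084556.
The posterior is then P(r = 3 | data) = 0.5795, P(r = 6 | data) = 0.2523, P(r = 8 | data) = 0.1682.
So P(white next | data) = Σ P(white next | H) P(H | data) = (7/10)(0.5795) + (2/5)(0.2523) + (1/5)(0.1682) = 0.54021.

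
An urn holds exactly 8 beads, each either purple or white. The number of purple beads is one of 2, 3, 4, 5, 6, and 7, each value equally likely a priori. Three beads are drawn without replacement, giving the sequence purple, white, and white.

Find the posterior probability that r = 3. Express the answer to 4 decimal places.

Under each hypothesis, the probability of the observed sequence is: P(data | r = 2) = (2/8)(6/7)(5/6) = 5/28; P(data | r = 3) = (3/8)(5/7)(4/6) = 5/28; P(data | r = 4) = (4/8)(4/7)(3/6) = 1/7; P(data | r = 5) = (5/8)(3/7)(2/6) = 5/56; P(data | r = 6) = (6/8)(2/7)(1/6) = 1/28; P(data | r = 7) = (7/8)(1/7)(0/6) = 0.
Multiplying each by its prior: 1/6 · 5/28 = 5/168, 1/6 · 5/28 = 5/168, 1/6 · 1/7 = 1/42, 1/6 · 5/56 = 5/336, 1/6 · 1/28 = 1/168, 1/6 · 0 = 0; summing to 5/48.
So P(r = 3 | data) = (5/168) / (5/48) = 2/7.

0.2857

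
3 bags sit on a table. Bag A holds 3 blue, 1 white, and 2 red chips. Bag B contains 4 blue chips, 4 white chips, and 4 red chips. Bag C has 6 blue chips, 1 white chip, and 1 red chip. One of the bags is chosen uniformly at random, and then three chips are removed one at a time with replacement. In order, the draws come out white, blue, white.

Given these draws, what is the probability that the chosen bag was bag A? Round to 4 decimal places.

0.2217

The likelihood of the observed sequence under each hypothesis: P(data | bag A) = (1/6)(3/6)(1/6) = 0.013889; P(data | bag B) = (4/12)(4/12)(4/12) = 0.037037; P(data | bag C) = (1/8)(6/8)(1/8) = 0.011719.
Weighting by the prior gives 1/3 · 0.013889 = 0.0046296, 1/3 · 0.037037 = 0.012346, 1/3 · 0.011719 = 0.0039062; summing to 0.020882.
Hence P(bag A | data) = (0.0046296) / (0.020882) = 0.22171.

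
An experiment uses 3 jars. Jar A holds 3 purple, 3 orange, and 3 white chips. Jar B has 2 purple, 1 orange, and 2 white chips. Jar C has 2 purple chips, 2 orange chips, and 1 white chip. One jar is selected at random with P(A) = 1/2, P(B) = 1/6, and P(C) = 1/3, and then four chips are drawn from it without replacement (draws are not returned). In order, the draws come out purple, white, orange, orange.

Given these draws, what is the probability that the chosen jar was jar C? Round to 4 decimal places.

0.5545

For each hypothesis, P(data | H) works out to: P(data | jar A) = (3/9)(3/8)(3/7)(2/6) = 0.017857; P(data | jar B) = (2/5)(2/4)(1/3)(0/2) = 0; P(data | jar C) = (2/5)(1/4)(2/3)(1/2) = 0.033333.
Multiplying each by its prior: 1/2 · 0.017857 = 0.0089286, 1/6 · 0 = 0, 1/3 · 0.033333 = 0.011111; with total 0.02004.
So P(jar C | data) = (0.011111) / (0.02004) = 0.55446.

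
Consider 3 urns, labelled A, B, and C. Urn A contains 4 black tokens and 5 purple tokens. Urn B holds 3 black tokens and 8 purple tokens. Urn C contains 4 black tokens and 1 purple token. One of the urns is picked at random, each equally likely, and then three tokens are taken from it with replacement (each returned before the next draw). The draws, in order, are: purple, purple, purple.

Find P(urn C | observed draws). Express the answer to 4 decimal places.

0.0142

The likelihood of the observed sequence under each hypothesis: P(data | urn A) = (5/9)(5/9)(5/9) = 0.17147; P(data | urn B) = (8/11)(8/11)(8/11) = 0.38467; P(data | urn C) = (1/5)(1/5)(1/5) = 0.008.
The prior-weighted likelihoods are 1/3 · 0.17147 = 0.057156, 1/3 · 0.38467 = 0.12822, 1/3 · 0.008 = 0.0026667; with total 0.18805.
Hence P(urn C | data) = (0.0026667) / (0.18805) = 0.014181.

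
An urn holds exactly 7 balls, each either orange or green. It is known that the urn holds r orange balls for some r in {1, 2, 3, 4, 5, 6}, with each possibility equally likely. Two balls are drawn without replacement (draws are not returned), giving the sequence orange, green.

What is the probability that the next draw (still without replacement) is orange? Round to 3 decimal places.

0.500

Compute the likelihood of the observed sequence for each case: P(data | r = 1) = (1/7)(6/6) = 1/7; P(data | r = 2) = (2/7)(5/6) = 5/21; P(data | r = 3) = (3/7)(4/6) = 2/7; P(data | r = 4) = (4/7)(3/6) = 2/7; P(data | r = 5) = (5/7)(2/6) = 5/21; P(data | r = 6) = (6/7)(1/6) = 1/7.
Multiplying each by its prior: 1/6 · 1/7 = 1/42, 1/6 · 5/21 = 5/126, 1/6 · 2/7 = 1/21, 1/6 · 2/7 = 1/21, 1/6 · 5/21 = 5/126, 1/6 · 1/7 = 1/42; with total 2/9.
Normalising, the posterior is P(r = 1 | data) = 3/28, P(r = 2 | data) = 5/28, P(r = 3 | data) = 3/14, P(r = 4 | data) = 3/14, P(r = 5 | data) = 5/28, P(r = 6 | data) = 3/28.
The predictive probability is P(orange next | data) = (0)(3/28) + (1/5)(5/28) + (2/5)(3/14) + (3/5)(3/14) + (4/5)(5/28) + (1)(3/28) = 1/2.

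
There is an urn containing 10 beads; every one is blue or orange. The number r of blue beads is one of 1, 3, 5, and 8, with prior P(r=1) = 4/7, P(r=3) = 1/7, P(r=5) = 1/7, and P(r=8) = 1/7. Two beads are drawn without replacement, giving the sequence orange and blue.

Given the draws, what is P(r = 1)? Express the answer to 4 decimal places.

0.3673

Compute the likelihood of the observed sequence for each case: P(data | r = 1) = (9/10)(1/9) = 1/10; P(data | r = 3) = (7/10)(3/9) = 7/30; P(data | r = 5) = (5/10)(5/9) = 5/18; P(data | r = 8) = (2/10)(8/9) = 8/45.
The prior-weighted likelihoods are 4/7 · 1/10 = 2/35, 1/7 · 7/30 = 1/30, 1/7 · 5/18 = 5/126, 1/7 · 8/45 = 8/315; these sum to 7/45.
Hence P(r = 1 | data) = (2/35) / (7/45) = 18/49.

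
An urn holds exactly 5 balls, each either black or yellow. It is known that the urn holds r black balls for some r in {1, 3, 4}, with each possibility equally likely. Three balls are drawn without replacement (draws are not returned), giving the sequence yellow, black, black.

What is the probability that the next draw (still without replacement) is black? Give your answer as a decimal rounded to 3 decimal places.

0.750

Compute the likelihood of the observed sequence for each case: P(data | r = 1) = (4/5)(1/4)(0/3) = 0; P(data | r = 3) = (2/5)(3/4)(2/3) = 1/5; P(data | r = 4) = (1/5)(4/4)(3/3) = 1/5.
Multiplying each by its prior: 1/3 · 0 = 0, 1/3 · 1/5 = 1/15, 1/3 · 1/5 = 1/15; these sum to 2/15.
The posterior is then P(r = 1 | data) = 0, P(r = 3 | data) = 1/2, P(r = 4 | data) = 1/2.
Averaging over the posterior, P(black next | data) = (1/2)(1/2) + (1)(1/2) = 3/4.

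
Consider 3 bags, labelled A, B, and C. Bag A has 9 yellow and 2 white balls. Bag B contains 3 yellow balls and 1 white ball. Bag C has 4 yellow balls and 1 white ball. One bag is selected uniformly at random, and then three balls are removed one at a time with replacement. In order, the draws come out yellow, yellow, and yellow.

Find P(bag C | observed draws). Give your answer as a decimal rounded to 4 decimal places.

0.3456

Under each hypothesis, the probability of the observed sequence is: P(data | bag A) = (9/11)(9/11)(9/11) = 0.54771; P(data | bag B) = (3/4)(3/4)(3/4) = 0.42188; P(data | bag C) = (4/5)(4/5)(4/5) = 0.512.
The prior-weighted likelihoods are 1/3 · 0.54771 = 0.18257, 1/3 · 0.42188 = 0.14062, 1/3 · 0.512 = 0.17067; summing to 0.49386.
Therefore the posterior P(bag C | data) = (0.17067) / (0.49386) = 0.34558.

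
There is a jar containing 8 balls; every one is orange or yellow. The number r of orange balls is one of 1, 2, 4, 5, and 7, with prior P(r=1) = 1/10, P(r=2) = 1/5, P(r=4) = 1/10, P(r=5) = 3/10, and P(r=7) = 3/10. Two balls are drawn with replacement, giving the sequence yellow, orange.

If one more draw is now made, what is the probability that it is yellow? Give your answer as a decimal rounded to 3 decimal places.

0.457

For each hypothesis, P(data | H) works out to: P(data | r = 1) = (7/8)(1/8) = 7/64; P(data | r = 2) = (6/8)(2/8) = 3/16; P(data | r = 4) = (4/8)(4/8) = 1/4; P(data | r = 5) = (3/8)(5/8) = 15/64; P(data | r = 7) = (1/8)(7/8) = 7/64.
Weighting by the prior gives 1/10 · 7/64 = 7/640, 1/5 · 3/16 = 3/80, 1/10 · 1/4 = 1/40, 3/10 · 15/64 = 9/128, 3/10 · 7/64 = 21/640; these sum to 113/640.
Normalising, the posterior is P(r = 1 | data) = 7/113, P(r = 2 | data) = 24/113, P(r = 4 | data) = 16/113, P(r = 5 | data) = 45/113, P(r = 7 | data) = 21/113.
The predictive probability is P(yellow next | data) = (7/8)(7/113) + (3/4)(24/113) + (1/2)(16/113) + (3/8)(45/113) + (1/8)(21/113) = 413/904.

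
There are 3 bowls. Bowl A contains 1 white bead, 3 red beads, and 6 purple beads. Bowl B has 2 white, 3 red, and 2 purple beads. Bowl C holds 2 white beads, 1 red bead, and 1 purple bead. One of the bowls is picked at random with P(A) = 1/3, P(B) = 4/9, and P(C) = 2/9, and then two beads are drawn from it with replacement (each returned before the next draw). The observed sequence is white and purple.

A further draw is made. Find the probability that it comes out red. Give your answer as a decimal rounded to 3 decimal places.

Under each hypothesis, the probability of the observed sequence is: P(data | bowl A) = (1/10)(6/10) = 0.06; P(data | bowl B) = (2/7)(2/7) = 0.081633; P(data | bowl C) = (2/4)(1/4) = 0.125.
The prior-weighted likelihoods are 1/3 · 0.06 = 0.02, 4/9 · 0.081633 = 0.036281, 2/9 · 0.125 = 0.027778; these sum to 0.084059.
Dividing through by the total gives posterior P(bowl A | data) = 0.23793, P(bowl B | data) = 0.43162, P(bowl C | data) = 0.33046.
Averaging over the posterior, P(red next | data) = (3/10)(0.23793) + (3/7)(0.43162) + (1/4)(0.33046) = 0.33897.

0.339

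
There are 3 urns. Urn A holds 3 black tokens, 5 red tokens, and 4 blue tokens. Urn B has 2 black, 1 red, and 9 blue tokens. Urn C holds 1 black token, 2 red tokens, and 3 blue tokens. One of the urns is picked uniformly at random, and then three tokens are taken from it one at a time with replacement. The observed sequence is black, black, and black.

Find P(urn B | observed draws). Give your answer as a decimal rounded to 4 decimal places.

0.1860

Compute the likelihood of the observed sequence for each case: P(data | urn A) = (3/12)(3/12)(3/12) = 0.015625; P(data | urn B) = (2/12)(2/12)(2/12) = 0.0046296; P(data | urn C) = (1/6)(1/6)(1/6) = 0.0046296.
Weighting by the prior gives 1/3 · 0.015625 = 0.0052083, 1/3 · 0.0046296 = 0.0015432, 1/3 · 0.0046296 = 0.0015432; summing to 0.0082948.
Hence P(urn B | data) = (0.0015432) / (0.0082948) = 0.18605.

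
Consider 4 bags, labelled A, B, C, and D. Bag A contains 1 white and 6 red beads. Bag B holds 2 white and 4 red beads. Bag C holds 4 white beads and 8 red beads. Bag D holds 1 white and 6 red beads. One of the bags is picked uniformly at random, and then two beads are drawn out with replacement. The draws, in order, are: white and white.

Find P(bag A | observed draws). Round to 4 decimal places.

Compute the likelihood of the observed sequence for each case: P(data | bag A) = (1/7)(1/7) = 1/49; P(data | bag B) = (2/6)(2/6) = 1/9; P(data | bag C) = (4/12)(4/12) = 1/9; P(data | bag D) = (1/7)(1/7) = 1/49.
Weighting by the prior gives 1/4 · 1/49 = 1/196, 1/4 · 1/9 = 1/36, 1/4 · 1/9 = 1/36, 1/4 · 1/49 = 1/196; these sum to 29/441.
Therefore the posterior P(bag A | data) = (1/196) / (29/441) = 9/116.

0.0776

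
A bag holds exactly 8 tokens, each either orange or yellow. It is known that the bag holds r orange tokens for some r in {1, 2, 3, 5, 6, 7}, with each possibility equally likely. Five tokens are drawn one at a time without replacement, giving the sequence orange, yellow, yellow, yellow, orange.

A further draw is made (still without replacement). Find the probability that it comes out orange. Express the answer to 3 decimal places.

For each hypothesis, P(data | H) works out to: P(data | r = 1) = (1/8)(7/7)(6/6)(5/5)(0/4) = 0; P(data | r = 2) = (2/8)(6/7)(5/6)(4/5)(1/4) = 1/28; P(data | r = 3) = (3/8)(5/7)(4/6)(3/5)(2/4) = 3/56; P(data | r = 5) = (5/8)(3/7)(2/6)(1/5)(4/4) = 1/56; P(data | r = 6) = (6/8)(2/7)(1/6)(0/5) = 0; P(data | r = 7) = (7/8)(1/7)(0/6) = 0.
Multiplying each by its prior: 1/6 · 0 = 0, 1/6 · 1/28 = 1/168, 1/6 · 3/56 = 1/112, 1/6 · 1/56 = 1/336, 1/6 · 0 = 0, 1/6 · 0 = 0; with total 1/56.
The posterior is then P(r = 1 | data) = 0, P(r = 2 | data) = 1/3, P(r = 3 | data) = 1/2, P(r = 5 | data) = 1/6, P(r = 6 | data) = 0, P(r = 7 | data) = 0.
So P(orange next | data) = Σ P(orange next | H) P(H | data) = (0)(1/3) + (1/3)(1/2) + (1)(1/6) = 1/3.

0.333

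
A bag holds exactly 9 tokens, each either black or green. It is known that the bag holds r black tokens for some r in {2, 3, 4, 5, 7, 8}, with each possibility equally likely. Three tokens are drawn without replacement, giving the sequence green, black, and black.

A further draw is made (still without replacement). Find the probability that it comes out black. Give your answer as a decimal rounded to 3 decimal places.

Compute the likelihood of the observed sequence for each case: P(data | r = 2) = (7/9)(2/8)(1/7) = 1/36; P(data | r = 3) = (6/9)(3/8)(2/7) = 1/14; P(data | r = 4) = (5/9)(4/8)(3/7) = 5/42; P(data | r = 5) = (4/9)(5/8)(4/7) = 10/63; P(data | r = 7) = (2/9)(7/8)(6/7) = 1/6; P(data | r = 8) = (1/9)(8/8)(7/7) = 1/9.
Multiplying each by its prior: 1/6 · 1/36 = 1/216, 1/6 · 1/14 = 1/84, 1/6 · 5/42 = 5/252, 1/6 · 10/63 = 5/189, 1/6 · 1/6 = 1/36, 1/6 · 1/9 = 1/54; summing to 55/504.
Normalising, the posterior is P(r = 2 | data) = 7/165, P(r = 3 | data) = 6/55, P(r = 4 | data) = 2/11, P(r = 5 | data) = 8/33, P(r = 7 | data) = 14/55, P(r = 8 | data) = 28/165.
So P(black next | data) = Σ P(black next | H) P(H | data) = (0)(7/165) + (1/6)(6/55) + (1/3)(2/11) + (1/2)(8/33) + (5/6)(14/55) + (1)(28/165) = 32/55.

0.582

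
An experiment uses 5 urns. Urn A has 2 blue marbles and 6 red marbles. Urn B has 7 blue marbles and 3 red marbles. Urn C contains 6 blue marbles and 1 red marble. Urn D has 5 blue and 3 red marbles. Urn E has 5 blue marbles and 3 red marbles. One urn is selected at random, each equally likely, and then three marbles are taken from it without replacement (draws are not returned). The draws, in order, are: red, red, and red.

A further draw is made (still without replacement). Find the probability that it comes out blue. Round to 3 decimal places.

The likelihood of the observed sequence under each hypothesis: P(data | urn A) = (6/8)(5/7)(4/6) = 0.35714; P(data | urn B) = (3/10)(2/9)(1/8) = 0.0083333; P(data | urn C) = (1/7)(0/6) = 0; P(data | urn D) = (3/8)(2/7)(1/6) = 0.017857; P(data | urn E) = (3/8)(2/7)(1/6) = 0.017857.
Weighting by the prior gives 1/5 · 0.35714 = 0.071429, 1/5 · 0.0083333 = 0.0016667, 1/5 · 0 = 0, 1/5 · 0.017857 = 0.0035714, 1/5 · 0.017857 = 0.0035714; these sum to 0.080238.
The posterior is then P(urn A | data) = 0.89021, P(urn B | data) = 0.020772, P(urn C | data) = 0, P(urn D | data) = 0.04451, P(urn E | data) = 0.04451.
The predictive probability is P(blue next | data) = (2/5)(0.89021) + (1)(0.020772) + (1)(0.04451) + (1)(0.04451) = 0.46588.

0.466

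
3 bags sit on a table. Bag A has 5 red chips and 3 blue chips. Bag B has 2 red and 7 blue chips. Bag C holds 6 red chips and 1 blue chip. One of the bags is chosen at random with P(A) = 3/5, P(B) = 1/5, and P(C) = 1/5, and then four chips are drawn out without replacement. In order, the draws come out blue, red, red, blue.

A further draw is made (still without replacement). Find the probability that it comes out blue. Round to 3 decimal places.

0.336

The likelihood of the observed sequence under each hypothesis: P(data | bag A) = (3/8)(5/7)(4/6)(2/5) = 0.071429; P(data | bag B) = (7/9)(2/8)(1/7)(6/6) = 0.027778; P(data | bag C) = (1/7)(6/6)(5/5)(0/4) = 0.
Multiplying each by its prior: 3/5 · 0.071429 = 0.042857, 1/5 · 0.027778 = 0.0055556, 1/5 · 0 = 0; summing to 0.048413.
Normalising, the posterior is P(bag A | data) = 0.88525, P(bag B | data) = 0.11475, P(bag C | data) = 0.
Averaging over the posterior, P(blue next | data) = (1/4)(0.88525) + (1)(0.11475) = 0.33607.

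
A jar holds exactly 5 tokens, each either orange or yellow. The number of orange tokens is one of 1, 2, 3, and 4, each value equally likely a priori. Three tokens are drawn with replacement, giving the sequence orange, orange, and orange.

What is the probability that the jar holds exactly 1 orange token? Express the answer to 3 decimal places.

0.010

For each hypothesis, P(data | H) works out to: P(data | r = 1) = (1/5)(1/5)(1/5) = 1/125; P(data | r = 2) = (2/5)(2/5)(2/5) = 8/125; P(data | r = 3) = (3/5)(3/5)(3/5) = 27/125; P(data | r = 4) = (4/5)(4/5)(4/5) = 64/125.
The prior-weighted likelihoods are 1/4 · 1/125 = 1/500, 1/4 · 8/125 = 2/125, 1/4 · 27/125 = 27/500, 1/4 · 64/125 = 16/125; summing to 1/5.
By Bayes' rule, P(r = 1 | data) = (1/500) / (1/5) = 1/100.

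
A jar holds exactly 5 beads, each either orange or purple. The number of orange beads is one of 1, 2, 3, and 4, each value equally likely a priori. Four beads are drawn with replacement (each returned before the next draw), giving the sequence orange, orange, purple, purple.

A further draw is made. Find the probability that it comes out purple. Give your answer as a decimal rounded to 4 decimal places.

0.5000

For each hypothesis, P(data | H) works out to: P(data | r = 1) = (1/5)(1/5)(4/5)(4/5) = 16/625; P(data | r = 2) = (2/5)(2/5)(3/5)(3/5) = 36/625; P(data | r = 3) = (3/5)(3/5)(2/5)(2/5) = 36/625; P(data | r = 4) = (4/5)(4/5)(1/5)(1/5) = 16/625.
The prior-weighted likelihoods are 1/4 · 16/625 = 4/625, 1/4 · 36/625 = 9/625, 1/4 · 36/625 = 9/625, 1/4 · 16/625 = 4/625; these sum to 26/625.
Normalising, the posterior is P(r = 1 | data) = 2/13, P(r = 2 | data) = 9/26, P(r = 3 | data) = 9/26, P(r = 4 | data) = 2/13.
The predictive probability is P(purple next | data) = (4/5)(2/13) + (3/5)(9/26) + (2/5)(9/26) + (1/5)(2/13) = 1/2.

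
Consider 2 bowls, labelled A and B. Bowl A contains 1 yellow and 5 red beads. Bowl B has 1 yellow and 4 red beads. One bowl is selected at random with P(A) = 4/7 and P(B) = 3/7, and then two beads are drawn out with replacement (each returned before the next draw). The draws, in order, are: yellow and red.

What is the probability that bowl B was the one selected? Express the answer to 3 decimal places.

0.464

Under each hypothesis, the probability of the observed sequence is: P(data | bowl A) = (1/6)(5/6) = 0.13889; P(data | bowl B) = (1/5)(4/5) = 0.16.
Multiplying each by its prior: 4/7 · 0.13889 = 0.079365, 3/7 · 0.16 = 0.068571; with total 0.14794.
Therefore the posterior P(bowl B | data) = (0.068571) / (0.14794) = 0.46352.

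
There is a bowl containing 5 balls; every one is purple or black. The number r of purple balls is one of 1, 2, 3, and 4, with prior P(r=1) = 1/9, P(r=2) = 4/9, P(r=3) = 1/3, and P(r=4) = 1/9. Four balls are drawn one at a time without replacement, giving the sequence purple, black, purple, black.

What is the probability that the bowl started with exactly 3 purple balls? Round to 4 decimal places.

Under each hypothesis, the probability of the observed sequence is: P(data | r = 1) = (1/5)(4/4)(0/3) = 0; P(data | r = 2) = (2/5)(3/4)(1/3)(2/2) = 1/10; P(data | r = 3) = (3/5)(2/4)(2/3)(1/2) = 1/10; P(data | r = 4) = (4/5)(1/4)(3/3)(0/2) = 0.
The prior-weighted likelihoods are 1/9 · 0 = 0, 4/9 · 1/10 = 2/45, 1/3 · 1/10 = 1/30, 1/9 · 0 = 0; summing to 7/90.
Therefore the posterior P(r = 3 | data) = (1/30) / (7/90) = 3/7.

0.4286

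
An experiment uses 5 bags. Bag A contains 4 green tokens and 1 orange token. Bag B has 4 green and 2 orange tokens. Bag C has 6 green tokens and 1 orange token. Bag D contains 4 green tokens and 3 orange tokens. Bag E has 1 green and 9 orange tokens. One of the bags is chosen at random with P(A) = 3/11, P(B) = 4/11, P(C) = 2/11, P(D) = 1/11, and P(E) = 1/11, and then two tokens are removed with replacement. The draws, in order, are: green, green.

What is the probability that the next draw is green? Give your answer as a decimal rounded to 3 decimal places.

0.757

Under each hypothesis, the probability of the observed sequence is: P(data | bag A) = (4/5)(4/5) = 0.64; P(data | bag B) = (4/6)(4/6) = 0.44444; P(data | bag C) = (6/7)(6/7) = 0.73469; P(data | bag D) = (4/7)(4/7) = 0.32653; P(data | bag E) = (1/10)(1/10) = 0.01.
The prior-weighted likelihoods are 3/11 · 0.64 = 0.17455, 4/11 · 0.44444 = 0.16162, 2/11 · 0.73469 = 0.13358, 1/11 · 0.32653 = 0.029685, 1/11 · 0.01 = 0.00090909; these sum to 0.50034.
Normalising, the posterior is P(bag A | data) = 0.34886, P(bag B | data) = 0.32302, P(bag C | data) = 0.26698, P(bag D | data) = 0.059329, P(bag E | data) = 0.001817.
So P(green next | data) = Σ P(green next | H) P(H | data) = (4/5)(0.34886) + (2/3)(0.32302) + (6/7)(0.26698) + (4/7)(0.059329) + (1/10)(0.001817) = 0.75735.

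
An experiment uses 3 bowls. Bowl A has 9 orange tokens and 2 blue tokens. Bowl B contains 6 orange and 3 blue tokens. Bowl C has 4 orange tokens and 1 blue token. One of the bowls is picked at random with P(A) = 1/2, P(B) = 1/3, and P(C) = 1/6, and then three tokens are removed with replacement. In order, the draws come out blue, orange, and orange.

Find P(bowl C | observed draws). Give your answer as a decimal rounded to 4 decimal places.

0.1621

Compute the likelihood of the observed sequence for each case: P(data | bowl A) = (2/11)(9/11)(9/11) = 0.12171; P(data | bowl B) = (3/9)(6/9)(6/9) = 0.14815; P(data | bowl C) = (1/5)(4/5)(4/5) = 0.128.
The prior-weighted likelihoods are 1/2 · 0.12171 = 0.060856, 1/3 · 0.14815 = 0.049383, 1/6 · 0.128 = 0.021333; summing to 0.13157.
So P(bowl C | data) = (0.021333) / (0.13157) = 0.16214.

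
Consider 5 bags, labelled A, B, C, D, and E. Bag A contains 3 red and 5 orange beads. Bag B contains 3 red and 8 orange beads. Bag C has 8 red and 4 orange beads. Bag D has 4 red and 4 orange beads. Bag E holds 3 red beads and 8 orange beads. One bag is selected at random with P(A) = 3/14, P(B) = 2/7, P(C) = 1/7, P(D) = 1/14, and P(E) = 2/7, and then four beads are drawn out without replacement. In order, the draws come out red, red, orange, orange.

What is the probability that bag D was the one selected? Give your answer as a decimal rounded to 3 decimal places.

Compute the likelihood of the observed sequence for each case: P(data | bag A) = (3/8)(2/7)(5/6)(4/5) = 0.071429; P(data | bag B) = (3/11)(2/10)(8/9)(7/8) = 0.042424; P(data | bag C) = (8/12)(7/11)(4/10)(3/9) = 0.056566; P(data | bag D) = (4/8)(3/7)(4/6)(3/5) = 0.085714; P(data | bag E) = (3/11)(2/10)(8/9)(7/8) = 0.042424.
Multiplying each by its prior: 3/14 · 0.071429 = 0.015306, 2/7 · 0.042424 = 0.012121, 1/7 · 0.056566 = 0.0080808, 1/14 · 0.085714 = 0.0061224, 2/7 · 0.042424 = 0.012121; with total 0.053752.
So P(bag D | data) = (0.0061224) / (0.053752) = 0.1139.

0.114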